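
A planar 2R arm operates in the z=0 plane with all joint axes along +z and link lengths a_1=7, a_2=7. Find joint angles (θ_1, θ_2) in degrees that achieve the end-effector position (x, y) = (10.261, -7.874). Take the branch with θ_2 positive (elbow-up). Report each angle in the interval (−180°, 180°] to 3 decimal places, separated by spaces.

-60.005 45.007

cos θ_2 = (167.2880−7²−7²)/(2·7·7) = 0.7070; θ_2 = 45.0070° (elbow-up)
β = atan2(-7.8740,10.2610) = -37.5016°; ψ = atan2(4.9504,11.9491) = 22.5035°
θ_1 = β − ψ = -60.0051°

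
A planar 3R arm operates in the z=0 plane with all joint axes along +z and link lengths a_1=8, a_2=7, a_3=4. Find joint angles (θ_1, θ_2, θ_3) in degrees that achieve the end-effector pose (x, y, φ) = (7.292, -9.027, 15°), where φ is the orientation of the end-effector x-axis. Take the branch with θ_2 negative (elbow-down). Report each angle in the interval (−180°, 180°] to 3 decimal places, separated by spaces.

wrist centre = target − a_3·(cos φ, sin φ) = (3.4283, -10.0623)
cos θ_2 = (113.0026−8²−7²)/(2·8·7) = 0.0000; θ_2 = -89.9987° (elbow-down)
β = atan2(-10.0623,3.4283) = -71.1856°; ψ = atan2(-7.0000,8.0002) = -41.1853°
θ_1 = β − ψ = -30.0003°
θ_3 = φ − θ_1 − θ_2 = 134.9989° (wrapped to (-180°,180°])

-30.000 -89.999 134.999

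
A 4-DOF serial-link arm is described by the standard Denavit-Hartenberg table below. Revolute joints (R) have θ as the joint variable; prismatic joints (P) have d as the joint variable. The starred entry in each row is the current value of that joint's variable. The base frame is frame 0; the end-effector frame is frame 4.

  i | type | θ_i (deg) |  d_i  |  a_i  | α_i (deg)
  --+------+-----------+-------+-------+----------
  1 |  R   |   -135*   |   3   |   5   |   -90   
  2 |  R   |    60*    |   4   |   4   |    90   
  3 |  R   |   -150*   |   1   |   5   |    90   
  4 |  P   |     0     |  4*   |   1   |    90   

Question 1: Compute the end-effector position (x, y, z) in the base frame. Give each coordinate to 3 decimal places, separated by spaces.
after link 1: o_1 = (-3.5355, -3.5355, 3.0000)
after link 2: o_2 = (-2.1213, -7.7782, -0.4641)
after link 3: o_3 = (-2.9705, -5.0918, 3.7859)
after link 4: o_4 = (0.1387, -6.1745, 6.2679)

0.139 -6.174 6.268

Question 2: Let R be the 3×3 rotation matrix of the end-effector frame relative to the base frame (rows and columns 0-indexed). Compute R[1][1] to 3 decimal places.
End-effector y-axis (col 1 of R) = (0.7891,-0.4356,0.4330)
R[1][1] = -0.4356

-0.436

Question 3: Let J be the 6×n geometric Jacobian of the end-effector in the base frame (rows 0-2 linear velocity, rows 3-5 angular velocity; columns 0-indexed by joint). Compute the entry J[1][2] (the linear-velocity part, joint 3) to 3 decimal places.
axis z_2 = (-0.6124,-0.6124,0.5000); lever o_n−o_2 = (2.2600,1.6037,6.7321)
cross product → J_v[:, 2] = (-4.9244,5.2525,0.4019)
J_ω[:, 2] = z_2
entry J[1][2] = 5.2525

5.253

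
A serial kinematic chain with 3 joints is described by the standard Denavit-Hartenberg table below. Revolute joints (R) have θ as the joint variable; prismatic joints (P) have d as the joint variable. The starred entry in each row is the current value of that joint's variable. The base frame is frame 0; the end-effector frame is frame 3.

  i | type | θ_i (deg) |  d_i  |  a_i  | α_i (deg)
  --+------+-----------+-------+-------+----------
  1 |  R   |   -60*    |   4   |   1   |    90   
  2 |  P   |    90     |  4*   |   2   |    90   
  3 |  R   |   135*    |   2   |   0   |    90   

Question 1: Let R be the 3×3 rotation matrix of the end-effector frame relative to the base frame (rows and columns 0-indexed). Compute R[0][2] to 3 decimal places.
-0.612

End-effector z-axis (col 2 of R) = (-0.6124,-0.3536,0.7071)
R[0][2] = -0.6124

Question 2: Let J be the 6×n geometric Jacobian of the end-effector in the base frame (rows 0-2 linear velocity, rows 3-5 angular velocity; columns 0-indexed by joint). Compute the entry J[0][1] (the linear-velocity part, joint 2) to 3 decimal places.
prismatic axis z_1 = (-0.8660,-0.5000,0.0000)
J_v[:, 1] = z_1; J_ω[:, 1] = (0,0,0)
entry J[0][1] = -0.8660

-0.866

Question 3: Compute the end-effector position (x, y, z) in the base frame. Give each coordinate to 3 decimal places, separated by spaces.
after link 1: o_1 = (0.5000, -0.8660, 4.0000)
after link 2: o_2 = (-2.9641, -2.8660, 6.0000)
after link 3: o_3 = (-1.9641, -4.5981, 6.0000)

-1.964 -4.598 6.000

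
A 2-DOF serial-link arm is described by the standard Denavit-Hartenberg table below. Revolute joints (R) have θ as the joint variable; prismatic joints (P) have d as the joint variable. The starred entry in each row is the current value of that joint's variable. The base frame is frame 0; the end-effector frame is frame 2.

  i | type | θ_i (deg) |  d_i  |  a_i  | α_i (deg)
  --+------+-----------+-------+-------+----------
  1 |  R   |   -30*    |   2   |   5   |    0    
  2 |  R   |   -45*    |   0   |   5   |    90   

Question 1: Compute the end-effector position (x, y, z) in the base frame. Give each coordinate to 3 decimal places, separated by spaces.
after link 1: o_1 = (4.3301, -2.5000, 2.0000)
after link 2: o_2 = (5.6242, -7.3296, 2.0000)

5.624 -7.330 2.000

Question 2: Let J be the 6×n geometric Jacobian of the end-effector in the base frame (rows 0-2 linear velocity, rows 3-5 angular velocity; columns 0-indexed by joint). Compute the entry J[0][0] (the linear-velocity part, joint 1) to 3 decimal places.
7.330

axis z_0 = ẑ; lever o_n−o_0 = (5.6242,-7.3296,2.0000)
cross product → J_v[:, 0] = (7.3296,5.6242,-0.0000)
J_ω[:, 0] = z_0
entry J[0][0] = 7.3296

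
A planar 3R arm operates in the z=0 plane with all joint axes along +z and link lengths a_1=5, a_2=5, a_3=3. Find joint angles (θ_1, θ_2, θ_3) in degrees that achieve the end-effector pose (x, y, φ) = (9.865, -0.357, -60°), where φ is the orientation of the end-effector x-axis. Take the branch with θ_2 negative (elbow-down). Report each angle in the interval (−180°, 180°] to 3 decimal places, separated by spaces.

45.001 -60.006 -44.995

wrist centre = target − a_3·(cos φ, sin φ) = (8.3650, 2.2411)
cos θ_2 = (74.9956−5²−5²)/(2·5·5) = 0.4999; θ_2 = -60.0058° (elbow-down)
β = atan2(2.2411,8.3650) = 14.9980°; ψ = atan2(-4.3304,7.4996) = -30.0029°
θ_1 = β − ψ = 45.0008°
θ_3 = φ − θ_1 − θ_2 = -44.9951° (wrapped to (-180°,180°])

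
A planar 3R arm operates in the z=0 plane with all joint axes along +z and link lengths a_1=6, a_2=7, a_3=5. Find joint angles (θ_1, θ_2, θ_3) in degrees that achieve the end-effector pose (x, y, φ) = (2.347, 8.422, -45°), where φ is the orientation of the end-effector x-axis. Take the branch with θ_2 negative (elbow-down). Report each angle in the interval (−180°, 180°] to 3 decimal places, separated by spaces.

120.002 -45.002 -120.001

wrist centre = target − a_3·(cos φ, sin φ) = (-1.1885, 11.9575)
cos θ_2 = (144.3952−6²−7²)/(2·6·7) = 0.7071; θ_2 = -45.0017° (elbow-down)
β = atan2(11.9575,-1.1885) = 95.6763°; ψ = atan2(-4.9499,10.9496) = -24.3259°
θ_1 = β − ψ = 120.0022°
θ_3 = φ − θ_1 − θ_2 = -120.0006° (wrapped to (-180°,180°])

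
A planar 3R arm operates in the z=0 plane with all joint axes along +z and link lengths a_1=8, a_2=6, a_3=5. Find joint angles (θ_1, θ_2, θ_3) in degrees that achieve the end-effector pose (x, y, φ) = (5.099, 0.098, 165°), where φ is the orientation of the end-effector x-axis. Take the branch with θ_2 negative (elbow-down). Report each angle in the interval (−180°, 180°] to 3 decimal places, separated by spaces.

29.999 -89.995 -135.004

wrist centre = target − a_3·(cos φ, sin φ) = (9.9286, -1.1961)
cos θ_2 = (100.0083−8²−6²)/(2·8·6) = 0.0001; θ_2 = -89.9950° (elbow-down)
β = atan2(-1.1961,9.9286) = -6.8693°; ψ = atan2(-6.0000,8.0005) = -36.8681°
θ_1 = β − ψ = 29.9988°
θ_3 = φ − θ_1 − θ_2 = -135.0038° (wrapped to (-180°,180°])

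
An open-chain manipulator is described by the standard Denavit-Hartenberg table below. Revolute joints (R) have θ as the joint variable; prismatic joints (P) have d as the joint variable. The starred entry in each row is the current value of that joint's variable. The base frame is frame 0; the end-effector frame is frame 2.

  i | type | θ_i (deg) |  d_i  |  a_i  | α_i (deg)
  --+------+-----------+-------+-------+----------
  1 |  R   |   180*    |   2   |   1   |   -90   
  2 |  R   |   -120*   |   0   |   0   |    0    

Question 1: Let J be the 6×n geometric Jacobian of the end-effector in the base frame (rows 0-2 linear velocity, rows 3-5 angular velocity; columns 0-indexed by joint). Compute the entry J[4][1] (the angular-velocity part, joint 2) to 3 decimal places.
-1.000

axis z_1 = (-0.0000,-1.0000,0.0000); lever o_n−o_1 = (0.0000,0.0000,0.0000)
cross product → J_v[:, 1] = (-0.0000,0.0000,0.0000)
J_ω[:, 1] = z_1
entry J[4][1] = -1.0000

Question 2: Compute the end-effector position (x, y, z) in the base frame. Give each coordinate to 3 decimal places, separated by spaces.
after link 1: o_1 = (-1.0000, 0.0000, 2.0000)
after link 2: o_2 = (-1.0000, 0.0000, 2.0000)

-1.000 0.000 2.000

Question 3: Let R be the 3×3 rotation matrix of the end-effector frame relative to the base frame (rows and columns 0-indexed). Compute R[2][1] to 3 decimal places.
End-effector y-axis (col 1 of R) = (-0.8660,0.0000,0.5000)
R[2][1] = 0.5000

0.500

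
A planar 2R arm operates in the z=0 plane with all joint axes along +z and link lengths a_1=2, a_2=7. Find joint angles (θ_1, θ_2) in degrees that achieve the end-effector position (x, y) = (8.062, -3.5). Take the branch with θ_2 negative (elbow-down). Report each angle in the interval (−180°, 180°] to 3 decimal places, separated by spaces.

cos θ_2 = (77.2458−2²−7²)/(2·2·7) = 0.8659; θ_2 = -30.0117° (elbow-down)
β = atan2(-3.5000,8.0620) = -23.4674°; ψ = atan2(-3.5012,8.0615) = -23.4762°
θ_1 = β − ψ = 0.0088°

0.009 -30.012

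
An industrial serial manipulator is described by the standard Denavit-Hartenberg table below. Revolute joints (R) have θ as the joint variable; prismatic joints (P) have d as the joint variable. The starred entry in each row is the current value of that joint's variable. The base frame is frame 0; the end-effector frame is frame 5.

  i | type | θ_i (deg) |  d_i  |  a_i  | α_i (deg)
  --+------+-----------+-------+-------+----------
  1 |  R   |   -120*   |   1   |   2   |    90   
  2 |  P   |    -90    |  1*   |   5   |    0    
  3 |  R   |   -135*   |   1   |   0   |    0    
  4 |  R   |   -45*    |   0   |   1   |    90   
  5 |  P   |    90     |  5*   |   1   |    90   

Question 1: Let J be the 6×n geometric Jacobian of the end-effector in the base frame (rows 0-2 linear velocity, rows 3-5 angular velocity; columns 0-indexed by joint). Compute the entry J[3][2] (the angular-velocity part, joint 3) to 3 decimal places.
-0.866

axis z_2 = (-0.8660,0.5000,0.0000); lever o_n−o_2 = (-4.2321,-3.3301,1.0000)
cross product → J_v[:, 2] = (0.5000,0.8660,5.0000)
J_ω[:, 2] = z_2
entry J[3][2] = -0.8660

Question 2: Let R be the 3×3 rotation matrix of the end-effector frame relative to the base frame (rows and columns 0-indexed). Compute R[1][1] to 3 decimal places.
End-effector y-axis (col 1 of R) = (-0.5000,-0.8660,0.0000)
R[1][1] = -0.8660

-0.866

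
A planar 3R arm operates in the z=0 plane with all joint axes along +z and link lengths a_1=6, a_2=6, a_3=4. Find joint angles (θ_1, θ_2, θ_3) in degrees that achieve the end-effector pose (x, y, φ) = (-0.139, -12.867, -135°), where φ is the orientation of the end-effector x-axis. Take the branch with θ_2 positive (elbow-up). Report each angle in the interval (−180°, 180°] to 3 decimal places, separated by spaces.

wrist centre = target − a_3·(cos φ, sin φ) = (2.6894, -10.0386)
cos θ_2 = (108.0060−6²−6²)/(2·6·6) = 0.5001; θ_2 = 59.9945° (elbow-up)
β = atan2(-10.0386,2.6894) = -75.0021°; ψ = atan2(5.1959,9.0005) = 29.9973°
θ_1 = β − ψ = -104.9994°
θ_3 = φ − θ_1 − θ_2 = -89.9951° (wrapped to (-180°,180°])

-104.999 59.995 -89.995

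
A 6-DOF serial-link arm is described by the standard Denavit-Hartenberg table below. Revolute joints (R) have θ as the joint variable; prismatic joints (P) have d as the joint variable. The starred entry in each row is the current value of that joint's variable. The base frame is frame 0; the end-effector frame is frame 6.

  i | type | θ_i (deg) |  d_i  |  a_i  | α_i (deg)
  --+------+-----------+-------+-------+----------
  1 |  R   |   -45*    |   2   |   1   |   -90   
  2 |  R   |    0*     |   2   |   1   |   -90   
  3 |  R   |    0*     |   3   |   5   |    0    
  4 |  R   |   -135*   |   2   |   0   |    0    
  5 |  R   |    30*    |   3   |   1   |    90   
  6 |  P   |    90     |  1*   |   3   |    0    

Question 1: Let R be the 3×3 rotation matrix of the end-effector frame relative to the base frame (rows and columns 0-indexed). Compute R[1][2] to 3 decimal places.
0.500

End-effector z-axis (col 2 of R) = (-0.8660,0.5000,-0.0000)
R[1][2] = 0.5000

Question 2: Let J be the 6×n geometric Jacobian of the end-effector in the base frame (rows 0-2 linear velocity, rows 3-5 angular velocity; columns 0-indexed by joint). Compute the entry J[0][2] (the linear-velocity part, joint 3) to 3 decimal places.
axis z_2 = (0.0000,0.0000,-1.0000); lever o_n−o_2 = (3.1695,-2.1695,-11.0000)
cross product → J_v[:, 2] = (-2.1695,-3.1695,-0.0000)
J_ω[:, 2] = z_2
entry J[0][2] = -2.1695

-2.170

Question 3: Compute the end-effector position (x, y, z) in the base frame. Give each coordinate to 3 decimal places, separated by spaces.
after link 1: o_1 = (0.7071, -0.7071, 2.0000)
after link 2: o_2 = (2.8284, 0.0000, 2.0000)
after link 3: o_3 = (6.3640, -3.5355, -1.0000)
after link 4: o_4 = (6.3640, -3.5355, -3.0000)
after link 5: o_5 = (6.8640, -2.6695, -6.0000)
after link 6: o_6 = (5.9979, -2.1695, -9.0000)

5.998 -2.170 -9.000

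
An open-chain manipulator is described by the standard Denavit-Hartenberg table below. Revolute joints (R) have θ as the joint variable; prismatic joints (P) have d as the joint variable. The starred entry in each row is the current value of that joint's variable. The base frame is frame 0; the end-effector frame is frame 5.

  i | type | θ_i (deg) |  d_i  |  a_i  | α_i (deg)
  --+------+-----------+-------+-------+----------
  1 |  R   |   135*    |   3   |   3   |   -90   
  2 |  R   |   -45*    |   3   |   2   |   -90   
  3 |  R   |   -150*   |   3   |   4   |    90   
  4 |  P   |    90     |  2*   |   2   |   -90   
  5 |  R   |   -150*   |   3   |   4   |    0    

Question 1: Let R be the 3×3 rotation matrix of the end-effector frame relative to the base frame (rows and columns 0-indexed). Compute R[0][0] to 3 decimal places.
End-effector x-axis (col 0 of R) = (0.8642,-0.2518,0.4356)
R[0][0] = 0.8642

0.864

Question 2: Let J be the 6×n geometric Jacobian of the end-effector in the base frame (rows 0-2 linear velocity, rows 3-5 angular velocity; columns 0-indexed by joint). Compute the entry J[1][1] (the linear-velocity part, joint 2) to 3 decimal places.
-1.201

axis z_1 = (-0.7071,-0.7071,0.0000); lever o_n−o_1 = (-0.3603,0.3096,-1.6984)
cross product → J_v[:, 1] = (1.2010,-1.2010,-0.4737)
J_ω[:, 1] = z_1
entry J[1][1] = -1.2010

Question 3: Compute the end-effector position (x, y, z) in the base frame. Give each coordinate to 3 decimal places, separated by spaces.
after link 1: o_1 = (-2.1213, 2.1213, 3.0000)
after link 2: o_2 = (-5.2426, 1.0000, 4.4142)
after link 3: o_3 = (-6.4248, -0.6463, -0.1566)
after link 4: o_4 = (-5.7001, 1.0785, -2.2779)
after link 5: o_5 = (-2.4816, 2.4309, 1.3016)

-2.482 2.431 1.302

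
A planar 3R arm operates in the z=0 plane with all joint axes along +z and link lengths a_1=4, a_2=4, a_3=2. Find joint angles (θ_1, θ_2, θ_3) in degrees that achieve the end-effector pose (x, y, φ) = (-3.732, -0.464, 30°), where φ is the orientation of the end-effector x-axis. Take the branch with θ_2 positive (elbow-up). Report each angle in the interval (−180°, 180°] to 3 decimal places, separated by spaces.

wrist centre = target − a_3·(cos φ, sin φ) = (-5.4641, -1.4640)
cos θ_2 = (31.9991−4²−4²)/(2·4·4) = -0.0000; θ_2 = 90.0015° (elbow-up)
β = atan2(-1.4640,-5.4641) = -165.0009°; ψ = atan2(4.0000,3.9999) = 45.0008°
θ_1 = β − ψ = -210.0016°
θ_3 = φ − θ_1 − θ_2 = 150.0001° (wrapped to (-180°,180°])

149.998 90.002 150.000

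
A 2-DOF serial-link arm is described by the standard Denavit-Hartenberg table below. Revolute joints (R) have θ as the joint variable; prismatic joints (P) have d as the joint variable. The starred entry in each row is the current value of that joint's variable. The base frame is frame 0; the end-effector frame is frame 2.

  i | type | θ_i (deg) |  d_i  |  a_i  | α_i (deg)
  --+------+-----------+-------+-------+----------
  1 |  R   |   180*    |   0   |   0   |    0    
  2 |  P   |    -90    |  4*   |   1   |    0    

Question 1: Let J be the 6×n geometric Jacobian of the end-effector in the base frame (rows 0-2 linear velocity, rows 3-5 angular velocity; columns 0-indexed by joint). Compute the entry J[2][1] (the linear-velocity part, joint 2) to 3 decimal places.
prismatic axis z_1 = (0.0000,0.0000,1.0000)
J_v[:, 1] = z_1; J_ω[:, 1] = (0,0,0)
entry J[2][1] = 1.0000

1.000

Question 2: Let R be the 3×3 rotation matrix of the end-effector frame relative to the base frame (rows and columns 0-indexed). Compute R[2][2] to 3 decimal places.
1.000

End-effector z-axis (col 2 of R) = (0.0000,0.0000,1.0000)
R[2][2] = 1.0000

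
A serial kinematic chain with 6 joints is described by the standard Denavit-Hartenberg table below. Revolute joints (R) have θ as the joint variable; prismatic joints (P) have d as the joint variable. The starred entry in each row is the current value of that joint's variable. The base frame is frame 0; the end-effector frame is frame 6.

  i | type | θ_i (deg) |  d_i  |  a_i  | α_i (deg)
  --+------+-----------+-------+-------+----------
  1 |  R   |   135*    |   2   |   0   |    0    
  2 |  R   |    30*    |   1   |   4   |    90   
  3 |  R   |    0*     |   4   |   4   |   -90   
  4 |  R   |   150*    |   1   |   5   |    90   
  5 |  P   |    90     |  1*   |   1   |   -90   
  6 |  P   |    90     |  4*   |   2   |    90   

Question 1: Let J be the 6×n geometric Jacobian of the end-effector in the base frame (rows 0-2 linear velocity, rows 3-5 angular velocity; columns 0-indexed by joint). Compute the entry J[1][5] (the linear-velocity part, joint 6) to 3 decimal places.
prismatic axis z_5 = (-0.7071,0.7071,0.0000)
J_v[:, 5] = z_5; J_ω[:, 5] = (0,0,0)
entry J[1][5] = 0.7071

0.707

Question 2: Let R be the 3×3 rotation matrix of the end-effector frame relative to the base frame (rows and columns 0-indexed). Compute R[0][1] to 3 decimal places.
End-effector y-axis (col 1 of R) = (-0.7071,0.7071,-0.0000)
R[0][1] = -0.7071

-0.707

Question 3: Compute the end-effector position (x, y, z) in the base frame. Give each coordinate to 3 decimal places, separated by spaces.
-5.278 5.934 5.000

after link 1: o_1 = (0.0000, 0.0000, 2.0000)
after link 2: o_2 = (-3.8637, 1.0353, 3.0000)
after link 3: o_3 = (-6.6921, 5.9343, 3.0000)
after link 4: o_4 = (-3.1566, 2.3987, 4.0000)
after link 5: o_5 = (-3.8637, 1.6916, 5.0000)
after link 6: o_6 = (-5.2779, 5.9343, 5.0000)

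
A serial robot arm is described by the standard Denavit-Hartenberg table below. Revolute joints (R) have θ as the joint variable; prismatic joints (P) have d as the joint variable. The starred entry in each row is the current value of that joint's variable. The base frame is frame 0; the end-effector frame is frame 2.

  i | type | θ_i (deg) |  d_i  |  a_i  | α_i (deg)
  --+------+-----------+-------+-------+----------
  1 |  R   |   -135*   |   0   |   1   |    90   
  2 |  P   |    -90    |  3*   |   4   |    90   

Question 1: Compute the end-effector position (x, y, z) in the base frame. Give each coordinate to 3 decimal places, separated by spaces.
after link 1: o_1 = (-0.7071, -0.7071, 0.0000)
after link 2: o_2 = (-2.8284, 1.4142, -4.0000)

-2.828 1.414 -4.000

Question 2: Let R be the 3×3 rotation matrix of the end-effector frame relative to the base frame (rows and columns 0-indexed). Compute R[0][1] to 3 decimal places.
-0.707

End-effector y-axis (col 1 of R) = (-0.7071,0.7071,0.0000)
R[0][1] = -0.7071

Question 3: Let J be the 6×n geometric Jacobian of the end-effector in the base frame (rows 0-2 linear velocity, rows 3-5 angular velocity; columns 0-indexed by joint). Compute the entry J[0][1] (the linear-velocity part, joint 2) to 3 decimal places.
-0.707

prismatic axis z_1 = (-0.7071,0.7071,0.0000)
J_v[:, 1] = z_1; J_ω[:, 1] = (0,0,0)
entry J[0][1] = -0.7071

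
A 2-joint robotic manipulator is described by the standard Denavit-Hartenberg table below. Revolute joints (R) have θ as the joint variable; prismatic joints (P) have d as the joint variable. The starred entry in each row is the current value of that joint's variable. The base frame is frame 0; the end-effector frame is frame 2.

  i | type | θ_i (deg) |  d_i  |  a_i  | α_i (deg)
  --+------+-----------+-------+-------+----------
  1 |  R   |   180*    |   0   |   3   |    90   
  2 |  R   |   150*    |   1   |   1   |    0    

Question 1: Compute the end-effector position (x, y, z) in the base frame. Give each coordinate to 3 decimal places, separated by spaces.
-2.134 1.000 0.500

after link 1: o_1 = (-3.0000, 0.0000, 0.0000)
after link 2: o_2 = (-2.1340, 1.0000, 0.5000)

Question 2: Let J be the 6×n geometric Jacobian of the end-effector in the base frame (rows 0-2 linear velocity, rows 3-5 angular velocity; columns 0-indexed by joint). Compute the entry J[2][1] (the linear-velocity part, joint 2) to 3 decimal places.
axis z_1 = (0.0000,1.0000,0.0000); lever o_n−o_1 = (0.8660,1.0000,0.5000)
cross product → J_v[:, 1] = (0.5000,-0.0000,-0.8660)
J_ω[:, 1] = z_1
entry J[2][1] = -0.8660

-0.866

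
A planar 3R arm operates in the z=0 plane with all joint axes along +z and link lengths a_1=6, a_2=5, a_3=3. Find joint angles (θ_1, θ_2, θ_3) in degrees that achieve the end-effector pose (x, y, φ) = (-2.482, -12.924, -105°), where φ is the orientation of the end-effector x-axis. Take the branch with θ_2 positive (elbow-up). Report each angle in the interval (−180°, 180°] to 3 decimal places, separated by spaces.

wrist centre = target − a_3·(cos φ, sin φ) = (-1.7055, -10.0262)
cos θ_2 = (103.4340−6²−5²)/(2·6·5) = 0.7072; θ_2 = 44.9897° (elbow-up)
β = atan2(-10.0262,-1.7055) = -99.6541°; ψ = atan2(3.5349,9.5362) = 20.3389°
θ_1 = β − ψ = -119.9930°
θ_3 = φ − θ_1 − θ_2 = -29.9967° (wrapped to (-180°,180°])

-119.993 44.990 -29.997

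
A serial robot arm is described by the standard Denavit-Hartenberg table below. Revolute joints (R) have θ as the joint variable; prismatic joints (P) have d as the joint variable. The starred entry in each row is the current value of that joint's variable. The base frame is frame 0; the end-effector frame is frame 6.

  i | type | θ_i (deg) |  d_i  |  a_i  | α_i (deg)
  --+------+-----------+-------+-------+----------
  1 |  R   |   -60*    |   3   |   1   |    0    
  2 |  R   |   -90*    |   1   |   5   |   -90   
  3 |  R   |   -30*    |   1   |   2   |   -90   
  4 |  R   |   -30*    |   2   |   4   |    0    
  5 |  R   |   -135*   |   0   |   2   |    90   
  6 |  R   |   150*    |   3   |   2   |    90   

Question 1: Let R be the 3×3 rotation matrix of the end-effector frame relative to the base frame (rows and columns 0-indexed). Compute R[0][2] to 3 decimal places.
End-effector z-axis (col 2 of R) = (0.0519,-0.1194,-0.9915)
R[0][2] = 0.0519

0.052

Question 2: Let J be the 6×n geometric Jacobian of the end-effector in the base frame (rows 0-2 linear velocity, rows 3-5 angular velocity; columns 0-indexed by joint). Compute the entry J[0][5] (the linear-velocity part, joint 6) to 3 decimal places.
-0.104

axis z_5 = (-0.2888,0.9486,-0.1294); lever o_n−o_5 = (-2.7785,2.2595,-0.4177)
cross product → J_v[:, 5] = (-0.1039,0.2389,1.9830)
J_ω[:, 5] = z_5
entry J[0][5] = -0.1039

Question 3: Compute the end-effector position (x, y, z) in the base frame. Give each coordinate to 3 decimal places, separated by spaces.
after link 1: o_1 = (0.5000, -0.8660, 3.0000)
after link 2: o_2 = (-3.8301, -3.3660, 4.0000)
after link 3: o_3 = (-4.8301, -5.0981, 5.0000)
after link 4: o_4 = (-7.2942, -8.8301, 5.0000)
after link 5: o_5 = (-5.5865, -8.4419, 4.0341)
after link 6: o_6 = (-8.3650, -6.1823, 3.6163)

-8.365 -6.182 3.616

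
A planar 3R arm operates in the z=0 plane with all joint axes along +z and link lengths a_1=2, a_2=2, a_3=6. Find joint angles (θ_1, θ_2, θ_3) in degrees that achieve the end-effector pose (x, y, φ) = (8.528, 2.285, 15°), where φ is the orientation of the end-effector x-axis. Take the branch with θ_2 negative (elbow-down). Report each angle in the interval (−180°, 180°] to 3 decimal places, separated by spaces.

wrist centre = target − a_3·(cos φ, sin φ) = (2.7324, 0.7321)
cos θ_2 = (8.0022−2²−2²)/(2·2·2) = 0.0003; θ_2 = -89.9842° (elbow-down)
β = atan2(0.7321,2.7324) = 14.9986°; ψ = atan2(-2.0000,2.0006) = -44.9921°
θ_1 = β − ψ = 59.9907°
θ_3 = φ − θ_1 − θ_2 = 44.9935° (wrapped to (-180°,180°])

59.991 -89.984 44.993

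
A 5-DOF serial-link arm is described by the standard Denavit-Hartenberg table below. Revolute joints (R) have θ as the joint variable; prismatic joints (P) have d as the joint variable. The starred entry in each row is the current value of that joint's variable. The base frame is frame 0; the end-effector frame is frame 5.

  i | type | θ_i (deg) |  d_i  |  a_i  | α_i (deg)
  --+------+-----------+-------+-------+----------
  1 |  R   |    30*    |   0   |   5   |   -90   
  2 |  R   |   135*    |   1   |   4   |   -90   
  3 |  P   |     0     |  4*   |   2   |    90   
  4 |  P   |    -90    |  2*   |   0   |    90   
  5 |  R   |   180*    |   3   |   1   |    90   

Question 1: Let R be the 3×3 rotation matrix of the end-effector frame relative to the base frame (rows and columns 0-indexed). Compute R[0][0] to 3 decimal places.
-0.612

End-effector x-axis (col 0 of R) = (-0.6124,-0.3536,0.7071)
R[0][0] = -0.6124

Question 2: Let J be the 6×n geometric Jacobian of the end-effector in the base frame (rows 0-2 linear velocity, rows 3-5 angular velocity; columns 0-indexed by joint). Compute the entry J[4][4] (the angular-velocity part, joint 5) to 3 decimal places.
0.354

axis z_4 = (0.6124,0.3536,0.7071); lever o_n−o_4 = (1.2247,0.7071,2.8284)
cross product → J_v[:, 4] = (0.5000,-0.8660,-0.0000)
J_ω[:, 4] = z_4
entry J[4][4] = 0.3536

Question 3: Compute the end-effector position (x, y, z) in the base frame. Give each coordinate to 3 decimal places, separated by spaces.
after link 1: o_1 = (4.3301, 2.5000, 0.0000)
after link 2: o_2 = (1.3806, 1.9518, -2.8284)
after link 3: o_3 = (-2.2936, -0.1695, -1.4142)
after link 4: o_4 = (-3.2936, 1.5625, -1.4142)
after link 5: o_5 = (-2.0689, 2.2696, 1.4142)

-2.069 2.270 1.414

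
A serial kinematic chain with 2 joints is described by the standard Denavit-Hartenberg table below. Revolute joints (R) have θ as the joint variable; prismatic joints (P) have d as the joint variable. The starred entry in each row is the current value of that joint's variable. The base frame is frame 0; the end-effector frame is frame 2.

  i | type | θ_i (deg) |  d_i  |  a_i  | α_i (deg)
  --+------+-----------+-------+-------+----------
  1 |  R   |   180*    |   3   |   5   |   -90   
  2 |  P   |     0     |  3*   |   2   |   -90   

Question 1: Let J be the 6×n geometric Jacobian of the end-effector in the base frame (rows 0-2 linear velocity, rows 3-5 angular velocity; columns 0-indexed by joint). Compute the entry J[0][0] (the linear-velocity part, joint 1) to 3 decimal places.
axis z_0 = ẑ; lever o_n−o_0 = (-7.0000,-3.0000,3.0000)
cross product → J_v[:, 0] = (3.0000,-7.0000,0.0000)
J_ω[:, 0] = z_0
entry J[0][0] = 3.0000

3.000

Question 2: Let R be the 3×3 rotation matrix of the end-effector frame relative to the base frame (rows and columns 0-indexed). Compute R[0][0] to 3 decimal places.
-1.000

End-effector x-axis (col 0 of R) = (-1.0000,0.0000,0.0000)
R[0][0] = -1.0000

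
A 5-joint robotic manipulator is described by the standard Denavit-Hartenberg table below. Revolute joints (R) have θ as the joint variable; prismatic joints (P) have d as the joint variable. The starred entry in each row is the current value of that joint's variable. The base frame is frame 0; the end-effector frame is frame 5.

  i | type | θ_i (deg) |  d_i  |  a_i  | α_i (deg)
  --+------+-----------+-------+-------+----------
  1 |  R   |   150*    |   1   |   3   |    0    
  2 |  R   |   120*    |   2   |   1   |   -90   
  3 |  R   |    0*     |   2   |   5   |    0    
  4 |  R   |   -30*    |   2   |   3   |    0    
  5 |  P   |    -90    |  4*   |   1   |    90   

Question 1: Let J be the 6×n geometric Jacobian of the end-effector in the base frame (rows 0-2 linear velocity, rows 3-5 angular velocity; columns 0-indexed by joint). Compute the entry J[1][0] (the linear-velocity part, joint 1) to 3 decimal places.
5.402

axis z_0 = ẑ; lever o_n−o_0 = (5.4019,-6.5981,5.3660)
cross product → J_v[:, 0] = (6.5981,5.4019,-0.0000)
J_ω[:, 0] = z_0
entry J[1][0] = 5.4019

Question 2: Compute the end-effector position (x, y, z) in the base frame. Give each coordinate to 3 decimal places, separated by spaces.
5.402 -6.598 5.366

after link 1: o_1 = (-2.5981, 1.5000, 1.0000)
after link 2: o_2 = (-2.5981, 0.5000, 3.0000)
after link 3: o_3 = (-0.5981, -4.5000, 3.0000)
after link 4: o_4 = (1.4019, -7.0981, 4.5000)
after link 5: o_5 = (5.4019, -6.5981, 5.3660)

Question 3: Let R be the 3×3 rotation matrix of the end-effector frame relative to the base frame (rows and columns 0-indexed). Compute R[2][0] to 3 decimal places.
End-effector x-axis (col 0 of R) = (0.0000,0.5000,0.8660)
R[2][0] = 0.8660

0.866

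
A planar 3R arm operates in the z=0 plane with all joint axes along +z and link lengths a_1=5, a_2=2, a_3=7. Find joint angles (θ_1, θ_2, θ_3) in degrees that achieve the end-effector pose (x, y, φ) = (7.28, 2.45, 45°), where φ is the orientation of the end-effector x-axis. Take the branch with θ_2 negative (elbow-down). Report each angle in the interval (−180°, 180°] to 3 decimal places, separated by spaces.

wrist centre = target − a_3·(cos φ, sin φ) = (2.3303, -2.4997)
cos θ_2 = (11.6788−5²−2²)/(2·5·2) = -0.8661; θ_2 = -150.0039° (elbow-down)
β = atan2(-2.4997,2.3303) = -47.0098°; ψ = atan2(-0.9999,3.2679) = -17.0127°
θ_1 = β − ψ = -29.9971°
θ_3 = φ − θ_1 − θ_2 = -134.9990° (wrapped to (-180°,180°])

-29.997 -150.004 -134.999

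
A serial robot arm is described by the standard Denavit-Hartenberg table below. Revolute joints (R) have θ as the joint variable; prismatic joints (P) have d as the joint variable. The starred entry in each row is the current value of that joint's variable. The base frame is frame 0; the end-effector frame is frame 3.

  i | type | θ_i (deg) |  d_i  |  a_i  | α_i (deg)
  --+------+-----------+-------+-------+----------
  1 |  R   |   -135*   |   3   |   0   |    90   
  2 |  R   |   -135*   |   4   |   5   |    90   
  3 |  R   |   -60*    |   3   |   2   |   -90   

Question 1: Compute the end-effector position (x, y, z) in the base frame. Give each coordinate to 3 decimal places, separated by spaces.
2.896 6.104 0.879

after link 1: o_1 = (0.0000, 0.0000, 3.0000)
after link 2: o_2 = (-0.3284, 5.3284, -0.5355)
after link 3: o_3 = (2.8963, 6.1037, 0.8787)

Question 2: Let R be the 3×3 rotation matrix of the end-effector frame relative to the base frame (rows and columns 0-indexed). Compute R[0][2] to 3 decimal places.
End-effector z-axis (col 2 of R) = (0.0795,0.7866,-0.6124)
R[0][2] = 0.0795

0.079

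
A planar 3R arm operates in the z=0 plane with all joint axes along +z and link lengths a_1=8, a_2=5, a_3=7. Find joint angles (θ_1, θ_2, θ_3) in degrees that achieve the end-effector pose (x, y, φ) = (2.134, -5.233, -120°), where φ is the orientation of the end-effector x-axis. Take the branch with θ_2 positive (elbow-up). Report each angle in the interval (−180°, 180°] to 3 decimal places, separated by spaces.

-30.004 135.002 135.002

wrist centre = target − a_3·(cos φ, sin φ) = (5.6340, 0.8292)
cos θ_2 = (32.4295−8²−5²)/(2·8·5) = -0.7071; θ_2 = 135.0020° (elbow-up)
β = atan2(0.8292,5.6340) = 8.3723°; ψ = atan2(3.5354,4.4643) = 38.3765°
θ_1 = β − ψ = -30.0041°
θ_3 = φ − θ_1 − θ_2 = 135.0021° (wrapped to (-180°,180°])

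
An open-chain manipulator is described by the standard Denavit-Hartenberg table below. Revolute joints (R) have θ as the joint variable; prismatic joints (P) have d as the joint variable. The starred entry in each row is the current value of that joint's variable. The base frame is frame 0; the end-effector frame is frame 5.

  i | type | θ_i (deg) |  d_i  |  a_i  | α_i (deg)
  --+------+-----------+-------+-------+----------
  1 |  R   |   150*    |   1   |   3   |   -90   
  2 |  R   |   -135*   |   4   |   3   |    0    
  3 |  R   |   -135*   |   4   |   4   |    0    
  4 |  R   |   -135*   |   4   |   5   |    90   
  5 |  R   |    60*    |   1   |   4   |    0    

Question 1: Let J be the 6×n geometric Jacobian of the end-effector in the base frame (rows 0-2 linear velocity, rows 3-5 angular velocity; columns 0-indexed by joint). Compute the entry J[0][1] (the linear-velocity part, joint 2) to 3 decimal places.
axis z_1 = (-0.5000,-0.8660,0.0000); lever o_n−o_1 = (-9.5692,-12.3316,3.7782)
cross product → J_v[:, 1] = (-3.2720,1.8891,-2.1213)
J_ω[:, 1] = z_1
entry J[0][1] = -3.2720

-3.272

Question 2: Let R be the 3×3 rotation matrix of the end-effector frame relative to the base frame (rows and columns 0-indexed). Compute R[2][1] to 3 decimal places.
End-effector y-axis (col 1 of R) = (0.2803,-0.7392,-0.6124)
R[2][1] = -0.6124

-0.612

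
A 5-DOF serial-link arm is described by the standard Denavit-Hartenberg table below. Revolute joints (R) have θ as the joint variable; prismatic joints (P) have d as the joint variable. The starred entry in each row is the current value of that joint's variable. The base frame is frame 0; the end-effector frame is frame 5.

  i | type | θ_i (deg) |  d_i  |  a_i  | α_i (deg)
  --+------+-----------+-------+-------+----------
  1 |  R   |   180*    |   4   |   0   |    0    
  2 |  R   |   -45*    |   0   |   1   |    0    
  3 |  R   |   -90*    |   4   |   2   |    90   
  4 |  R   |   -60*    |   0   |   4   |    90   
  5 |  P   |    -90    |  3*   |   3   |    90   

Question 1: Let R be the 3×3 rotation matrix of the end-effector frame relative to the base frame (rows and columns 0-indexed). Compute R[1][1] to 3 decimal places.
-0.612

End-effector y-axis (col 1 of R) = (-0.6124,-0.6124,-0.5000)
R[1][1] = -0.6124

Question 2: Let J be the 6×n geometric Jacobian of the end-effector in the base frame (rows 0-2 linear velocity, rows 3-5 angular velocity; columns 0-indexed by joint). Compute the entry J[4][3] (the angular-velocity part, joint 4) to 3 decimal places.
axis z_3 = (0.7071,-0.7071,0.0000); lever o_n−o_3 = (-2.5442,1.6984,-4.9641)
cross product → J_v[:, 3] = (3.5101,3.5101,-0.5981)
J_ω[:, 3] = z_3
entry J[4][3] = -0.7071

-0.707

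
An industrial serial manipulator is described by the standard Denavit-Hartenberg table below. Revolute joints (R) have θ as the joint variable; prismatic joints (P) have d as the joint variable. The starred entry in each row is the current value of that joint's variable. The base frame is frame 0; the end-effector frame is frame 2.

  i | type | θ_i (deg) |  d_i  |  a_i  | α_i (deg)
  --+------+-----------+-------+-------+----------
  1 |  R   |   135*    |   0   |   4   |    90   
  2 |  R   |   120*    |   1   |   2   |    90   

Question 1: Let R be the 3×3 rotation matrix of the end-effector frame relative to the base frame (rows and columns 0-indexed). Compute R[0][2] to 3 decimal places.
-0.612

End-effector z-axis (col 2 of R) = (-0.6124,0.6124,0.5000)
R[0][2] = -0.6124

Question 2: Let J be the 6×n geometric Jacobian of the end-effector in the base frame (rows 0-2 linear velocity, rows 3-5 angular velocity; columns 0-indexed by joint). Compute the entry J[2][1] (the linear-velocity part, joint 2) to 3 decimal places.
axis z_1 = (0.7071,0.7071,0.0000); lever o_n−o_1 = (1.4142,0.0000,1.7321)
cross product → J_v[:, 1] = (1.2247,-1.2247,-1.0000)
J_ω[:, 1] = z_1
entry J[2][1] = -1.0000

-1.000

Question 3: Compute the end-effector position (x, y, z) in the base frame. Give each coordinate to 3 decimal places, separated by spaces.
after link 1: o_1 = (-2.8284, 2.8284, 0.0000)
after link 2: o_2 = (-1.4142, 2.8284, 1.7321)

-1.414 2.828 1.732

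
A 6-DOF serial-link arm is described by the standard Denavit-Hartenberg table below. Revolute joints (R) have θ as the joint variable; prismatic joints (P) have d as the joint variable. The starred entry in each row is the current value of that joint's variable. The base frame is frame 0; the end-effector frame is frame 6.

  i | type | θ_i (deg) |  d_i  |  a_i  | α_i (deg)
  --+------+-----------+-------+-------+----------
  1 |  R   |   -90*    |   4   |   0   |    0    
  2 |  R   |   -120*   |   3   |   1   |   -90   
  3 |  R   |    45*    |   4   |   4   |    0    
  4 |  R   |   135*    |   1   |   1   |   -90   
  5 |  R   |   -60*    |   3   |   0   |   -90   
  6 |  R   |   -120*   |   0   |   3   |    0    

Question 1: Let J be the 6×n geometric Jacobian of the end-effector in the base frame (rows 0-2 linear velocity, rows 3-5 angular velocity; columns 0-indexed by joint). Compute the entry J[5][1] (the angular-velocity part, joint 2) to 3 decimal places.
1.000

axis z_1 = (0.0000,0.0000,1.0000); lever o_n−o_1 = (-4.9495,-1.4159,5.7696)
cross product → J_v[:, 1] = (1.4159,-4.9495,0.0000)
J_ω[:, 1] = z_1
entry J[5][1] = 1.0000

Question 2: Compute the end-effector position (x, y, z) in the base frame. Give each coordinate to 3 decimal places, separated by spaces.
after link 1: o_1 = (0.0000, 0.0000, 4.0000)
after link 2: o_2 = (-0.8660, 0.5000, 7.0000)
after link 3: o_3 = (-5.3155, -1.5499, 4.1716)
after link 4: o_4 = (-4.9495, -2.9159, 4.1716)
after link 5: o_5 = (-4.9495, -2.9159, 7.1716)
after link 6: o_6 = (-4.9495, -1.4159, 9.7696)

-4.949 -1.416 9.770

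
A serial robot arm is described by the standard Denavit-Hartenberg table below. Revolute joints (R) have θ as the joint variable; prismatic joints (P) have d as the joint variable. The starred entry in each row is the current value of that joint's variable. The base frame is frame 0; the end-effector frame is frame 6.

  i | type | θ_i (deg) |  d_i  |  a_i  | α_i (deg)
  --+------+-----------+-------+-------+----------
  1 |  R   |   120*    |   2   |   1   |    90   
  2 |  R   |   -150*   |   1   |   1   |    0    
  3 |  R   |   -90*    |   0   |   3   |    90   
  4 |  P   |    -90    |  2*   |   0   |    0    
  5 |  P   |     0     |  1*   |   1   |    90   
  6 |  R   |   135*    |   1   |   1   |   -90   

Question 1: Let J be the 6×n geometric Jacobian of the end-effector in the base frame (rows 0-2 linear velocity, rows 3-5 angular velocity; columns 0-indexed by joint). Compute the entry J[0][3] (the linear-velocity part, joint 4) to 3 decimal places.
-0.433

prismatic axis z_3 = (-0.4330,0.7500,0.5000)
J_v[:, 3] = z_3; J_ω[:, 3] = (0,0,0)
entry J[0][3] = -0.4330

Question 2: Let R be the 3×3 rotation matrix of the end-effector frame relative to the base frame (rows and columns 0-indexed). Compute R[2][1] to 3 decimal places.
0.866

End-effector y-axis (col 1 of R) = (0.2500,-0.4330,0.8660)
R[2][1] = 0.8660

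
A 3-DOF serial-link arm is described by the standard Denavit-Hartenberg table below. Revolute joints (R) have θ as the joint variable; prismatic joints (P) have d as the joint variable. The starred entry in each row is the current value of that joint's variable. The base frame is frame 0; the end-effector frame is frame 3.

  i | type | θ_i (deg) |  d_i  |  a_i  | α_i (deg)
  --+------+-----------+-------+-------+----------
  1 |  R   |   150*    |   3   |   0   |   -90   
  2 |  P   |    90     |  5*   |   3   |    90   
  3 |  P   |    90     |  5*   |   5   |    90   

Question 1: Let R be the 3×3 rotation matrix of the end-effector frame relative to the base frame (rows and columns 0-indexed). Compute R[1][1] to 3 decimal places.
End-effector y-axis (col 1 of R) = (-0.8660,0.5000,0.0000)
R[1][1] = 0.5000

0.500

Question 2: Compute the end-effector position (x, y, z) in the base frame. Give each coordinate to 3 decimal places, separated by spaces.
-9.330 -6.160 0.000

after link 1: o_1 = (0.0000, 0.0000, 3.0000)
after link 2: o_2 = (-2.5000, -4.3301, 0.0000)
after link 3: o_3 = (-9.3301, -6.1603, 0.0000)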